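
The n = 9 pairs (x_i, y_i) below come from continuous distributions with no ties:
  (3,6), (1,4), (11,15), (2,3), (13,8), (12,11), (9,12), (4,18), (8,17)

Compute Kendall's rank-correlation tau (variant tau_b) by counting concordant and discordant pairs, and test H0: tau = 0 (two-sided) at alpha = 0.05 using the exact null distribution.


Step 1: Enumerate the 36 unordered pairs (i,j) with i<j and classify each by sign(x_j-x_i) * sign(y_j-y_i).
  (1,2):dx=-2,dy=-2->C; (1,3):dx=+8,dy=+9->C; (1,4):dx=-1,dy=-3->C; (1,5):dx=+10,dy=+2->C
  (1,6):dx=+9,dy=+5->C; (1,7):dx=+6,dy=+6->C; (1,8):dx=+1,dy=+12->C; (1,9):dx=+5,dy=+11->C
  (2,3):dx=+10,dy=+11->C; (2,4):dx=+1,dy=-1->D; (2,5):dx=+12,dy=+4->C; (2,6):dx=+11,dy=+7->C
  (2,7):dx=+8,dy=+8->C; (2,8):dx=+3,dy=+14->C; (2,9):dx=+7,dy=+13->C; (3,4):dx=-9,dy=-12->C
  (3,5):dx=+2,dy=-7->D; (3,6):dx=+1,dy=-4->D; (3,7):dx=-2,dy=-3->C; (3,8):dx=-7,dy=+3->D
  (3,9):dx=-3,dy=+2->D; (4,5):dx=+11,dy=+5->C; (4,6):dx=+10,dy=+8->C; (4,7):dx=+7,dy=+9->C
  (4,8):dx=+2,dy=+15->C; (4,9):dx=+6,dy=+14->C; (5,6):dx=-1,dy=+3->D; (5,7):dx=-4,dy=+4->D
  (5,8):dx=-9,dy=+10->D; (5,9):dx=-5,dy=+9->D; (6,7):dx=-3,dy=+1->D; (6,8):dx=-8,dy=+7->D
  (6,9):dx=-4,dy=+6->D; (7,8):dx=-5,dy=+6->D; (7,9):dx=-1,dy=+5->D; (8,9):dx=+4,dy=-1->D
Step 2: C = 21, D = 15, total pairs = 36.
Step 3: tau = (C - D)/(n(n-1)/2) = (21 - 15)/36 = 0.166667.
Step 4: Exact two-sided p-value (enumerate n! = 362880 permutations of y under H0): p = 0.612202.
Step 5: alpha = 0.05. fail to reject H0.

tau_b = 0.1667 (C=21, D=15), p = 0.612202, fail to reject H0.


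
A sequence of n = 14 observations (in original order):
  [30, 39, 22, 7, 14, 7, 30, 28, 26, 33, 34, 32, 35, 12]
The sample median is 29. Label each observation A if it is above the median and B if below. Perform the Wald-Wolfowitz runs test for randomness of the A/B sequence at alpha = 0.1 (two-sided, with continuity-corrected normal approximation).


Step 1: Compute median = 29; label A = above, B = below.
Labels in order: AABBBBABBAAAAB  (n_A = 7, n_B = 7)
Step 2: Count runs R = 6.
Step 3: Under H0 (random ordering), E[R] = 2*n_A*n_B/(n_A+n_B) + 1 = 2*7*7/14 + 1 = 8.0000.
        Var[R] = 2*n_A*n_B*(2*n_A*n_B - n_A - n_B) / ((n_A+n_B)^2 * (n_A+n_B-1)) = 8232/2548 = 3.2308.
        SD[R] = 1.7974.
Step 4: Continuity-corrected z = (R + 0.5 - E[R]) / SD[R] = (6 + 0.5 - 8.0000) / 1.7974 = -0.8345.
Step 5: Two-sided p-value via normal approximation = 2*(1 - Phi(|z|)) = 0.403986.
Step 6: alpha = 0.1. fail to reject H0.

R = 6, z = -0.8345, p = 0.403986, fail to reject H0.


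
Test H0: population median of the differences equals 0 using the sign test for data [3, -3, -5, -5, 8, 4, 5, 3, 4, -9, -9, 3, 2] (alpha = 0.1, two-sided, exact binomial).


Step 1: Discard zero differences. Original n = 13; n_eff = number of nonzero differences = 13.
Nonzero differences (with sign): +3, -3, -5, -5, +8, +4, +5, +3, +4, -9, -9, +3, +2
Step 2: Count signs: positive = 8, negative = 5.
Step 3: Under H0: P(positive) = 0.5, so the number of positives S ~ Bin(13, 0.5).
Step 4: Two-sided exact p-value = sum of Bin(13,0.5) probabilities at or below the observed probability = 0.581055.
Step 5: alpha = 0.1. fail to reject H0.

n_eff = 13, pos = 8, neg = 5, p = 0.581055, fail to reject H0.


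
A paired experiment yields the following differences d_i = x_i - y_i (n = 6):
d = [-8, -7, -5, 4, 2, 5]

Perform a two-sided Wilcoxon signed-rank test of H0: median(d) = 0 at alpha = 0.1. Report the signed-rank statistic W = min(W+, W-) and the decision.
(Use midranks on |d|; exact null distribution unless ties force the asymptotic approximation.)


Step 1: Drop any zero differences (none here) and take |d_i|.
|d| = [8, 7, 5, 4, 2, 5]
Step 2: Midrank |d_i| (ties get averaged ranks).
ranks: |8|->6, |7|->5, |5|->3.5, |4|->2, |2|->1, |5|->3.5
Step 3: Attach original signs; sum ranks with positive sign and with negative sign.
W+ = 2 + 1 + 3.5 = 6.5
W- = 6 + 5 + 3.5 = 14.5
(Check: W+ + W- = 21 should equal n(n+1)/2 = 21.)
Step 4: Test statistic W = min(W+, W-) = 6.5.
Step 5: Ties in |d|, so use the tie-corrected normal approximation.
        E[W] = n(n+1)/4 = 6*7/4 = 10.5.
        Tie groups: |d|=5 (t=2); sum(t^3 - t) = 6.
        Var[W] = n(n+1)(2n+1)/24 - sum(t^3-t)/48 = 546/24 - 6/48 = 22.625.
        z = (W - E[W]) / sqrt(Var[W]) = (6.5 - 10.5) / 4.7566 = -0.8409.
        Two-sided p = 2*Phi(z) = 0.400381.
Step 6: alpha = 0.1. fail to reject H0.

W+ = 6.5, W- = 14.5, W = min = 6.5, p = 0.400381, fail to reject H0.


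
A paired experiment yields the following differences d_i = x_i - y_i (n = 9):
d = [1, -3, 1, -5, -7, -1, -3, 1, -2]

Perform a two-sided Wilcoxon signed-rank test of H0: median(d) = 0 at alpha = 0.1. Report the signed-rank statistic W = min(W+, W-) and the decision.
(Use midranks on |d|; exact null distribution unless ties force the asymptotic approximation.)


Step 1: Drop any zero differences (none here) and take |d_i|.
|d| = [1, 3, 1, 5, 7, 1, 3, 1, 2]
Step 2: Midrank |d_i| (ties get averaged ranks).
ranks: |1|->2.5, |3|->6.5, |1|->2.5, |5|->8, |7|->9, |1|->2.5, |3|->6.5, |1|->2.5, |2|->5
Step 3: Attach original signs; sum ranks with positive sign and with negative sign.
W+ = 2.5 + 2.5 + 2.5 = 7.5
W- = 6.5 + 8 + 9 + 2.5 + 6.5 + 5 = 37.5
(Check: W+ + W- = 45 should equal n(n+1)/2 = 45.)
Step 4: Test statistic W = min(W+, W-) = 7.5.
Step 5: Ties in |d|, so use the tie-corrected normal approximation.
        E[W] = n(n+1)/4 = 9*10/4 = 22.5.
        Tie groups: |d|=1 (t=4), |d|=3 (t=2); sum(t^3 - t) = 66.
        Var[W] = n(n+1)(2n+1)/24 - sum(t^3-t)/48 = 1710/24 - 66/48 = 69.875.
        z = (W - E[W]) / sqrt(Var[W]) = (7.5 - 22.5) / 8.3591 = -1.7944.
        Two-sided p = 2*Phi(z) = 0.072742.
Step 6: alpha = 0.1. reject H0.

W+ = 7.5, W- = 37.5, W = min = 7.5, p = 0.072742, reject H0.


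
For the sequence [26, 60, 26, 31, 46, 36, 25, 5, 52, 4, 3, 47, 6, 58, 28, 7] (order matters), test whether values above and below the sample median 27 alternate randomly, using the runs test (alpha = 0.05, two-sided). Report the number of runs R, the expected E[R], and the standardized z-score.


Step 1: Compute median = 27; label A = above, B = below.
Labels in order: BABAAABBABBABAAB  (n_A = 8, n_B = 8)
Step 2: Count runs R = 11.
Step 3: Under H0 (random ordering), E[R] = 2*n_A*n_B/(n_A+n_B) + 1 = 2*8*8/16 + 1 = 9.0000.
        Var[R] = 2*n_A*n_B*(2*n_A*n_B - n_A - n_B) / ((n_A+n_B)^2 * (n_A+n_B-1)) = 14336/3840 = 3.7333.
        SD[R] = 1.9322.
Step 4: Continuity-corrected z = (R - 0.5 - E[R]) / SD[R] = (11 - 0.5 - 9.0000) / 1.9322 = 0.7763.
Step 5: Two-sided p-value via normal approximation = 2*(1 - Phi(|z|)) = 0.437558.
Step 6: alpha = 0.05. fail to reject H0.

R = 11, z = 0.7763, p = 0.437558, fail to reject H0.


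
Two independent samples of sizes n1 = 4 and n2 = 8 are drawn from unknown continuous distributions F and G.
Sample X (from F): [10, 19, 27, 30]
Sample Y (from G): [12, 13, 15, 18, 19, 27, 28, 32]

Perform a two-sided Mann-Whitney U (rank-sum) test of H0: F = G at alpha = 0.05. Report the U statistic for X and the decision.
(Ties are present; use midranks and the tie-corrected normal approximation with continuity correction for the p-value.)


Step 1: Combine and sort all 12 observations; assign midranks.
sorted (value, group): (10,X), (12,Y), (13,Y), (15,Y), (18,Y), (19,X), (19,Y), (27,X), (27,Y), (28,Y), (30,X), (32,Y)
ranks: 10->1, 12->2, 13->3, 15->4, 18->5, 19->6.5, 19->6.5, 27->8.5, 27->8.5, 28->10, 30->11, 32->12
Step 2: Rank sum for X: R1 = 1 + 6.5 + 8.5 + 11 = 27.
Step 3: U_X = R1 - n1(n1+1)/2 = 27 - 4*5/2 = 27 - 10 = 17.
       U_Y = n1*n2 - U_X = 32 - 17 = 15.
Step 4: Ties are present, so use the tie-corrected normal approximation (with continuity correction) for the p-value.
Step 5: p-value = 0.932087; compare to alpha = 0.05. fail to reject H0.

U_X = 17, p = 0.932087, fail to reject H0 at alpha = 0.05.


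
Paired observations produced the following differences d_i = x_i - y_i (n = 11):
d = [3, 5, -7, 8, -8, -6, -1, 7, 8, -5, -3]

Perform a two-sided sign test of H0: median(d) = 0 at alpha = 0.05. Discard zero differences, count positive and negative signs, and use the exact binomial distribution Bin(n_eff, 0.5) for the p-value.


Step 1: Discard zero differences. Original n = 11; n_eff = number of nonzero differences = 11.
Nonzero differences (with sign): +3, +5, -7, +8, -8, -6, -1, +7, +8, -5, -3
Step 2: Count signs: positive = 5, negative = 6.
Step 3: Under H0: P(positive) = 0.5, so the number of positives S ~ Bin(11, 0.5).
Step 4: Two-sided exact p-value = sum of Bin(11,0.5) probabilities at or below the observed probability = 1.000000.
Step 5: alpha = 0.05. fail to reject H0.

n_eff = 11, pos = 5, neg = 6, p = 1.000000, fail to reject H0.


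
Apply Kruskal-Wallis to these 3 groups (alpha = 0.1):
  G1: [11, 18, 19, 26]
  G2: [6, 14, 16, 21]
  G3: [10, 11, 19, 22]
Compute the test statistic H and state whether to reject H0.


Step 1: Combine all N = 12 observations and assign midranks.
sorted (value, group, rank): (6,G2,1), (10,G3,2), (11,G1,3.5), (11,G3,3.5), (14,G2,5), (16,G2,6), (18,G1,7), (19,G1,8.5), (19,G3,8.5), (21,G2,10), (22,G3,11), (26,G1,12)
Step 2: Sum ranks within each group.
R_1 = 31 (n_1 = 4)
R_2 = 22 (n_2 = 4)
R_3 = 25 (n_3 = 4)
Step 3: H = 12/(N(N+1)) * sum(R_i^2/n_i) - 3(N+1)
     = 12/(12*13) * (31^2/4 + 22^2/4 + 25^2/4) - 3*13
     = 0.076923 * 517.5 - 39
     = 0.807692.
Step 4: Ties present; correction factor C = 1 - 12/(12^3 - 12) = 0.993007. Corrected H = 0.807692 / 0.993007 = 0.813380.
Step 5: Under H0, H ~ chi^2(2); p-value = 0.665850.
Step 6: alpha = 0.1. fail to reject H0.

H = 0.8134, df = 2, p = 0.665850, fail to reject H0.


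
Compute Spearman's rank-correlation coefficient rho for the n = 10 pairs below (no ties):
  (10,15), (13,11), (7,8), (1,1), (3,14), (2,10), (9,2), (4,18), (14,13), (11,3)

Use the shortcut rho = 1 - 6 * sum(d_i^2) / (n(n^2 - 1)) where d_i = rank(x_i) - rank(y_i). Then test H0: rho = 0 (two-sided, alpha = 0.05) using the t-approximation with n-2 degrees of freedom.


Step 1: Rank x and y separately (midranks; no ties here).
rank(x): 10->7, 13->9, 7->5, 1->1, 3->3, 2->2, 9->6, 4->4, 14->10, 11->8
rank(y): 15->9, 11->6, 8->4, 1->1, 14->8, 10->5, 2->2, 18->10, 13->7, 3->3
Step 2: d_i = R_x(i) - R_y(i); compute d_i^2.
  (7-9)^2=4, (9-6)^2=9, (5-4)^2=1, (1-1)^2=0, (3-8)^2=25, (2-5)^2=9, (6-2)^2=16, (4-10)^2=36, (10-7)^2=9, (8-3)^2=25
sum(d^2) = 134.
Step 3: rho = 1 - 6*134 / (10*(10^2 - 1)) = 1 - 804/990 = 0.187879.
Step 4: Under H0, t = rho * sqrt((n-2)/(1-rho^2)) = 0.5410 ~ t(8).
Step 5: Two-sided p-value from the t-distribution with 8 df = 0.603218.
Step 6: alpha = 0.05. fail to reject H0.

rho = 0.1879, p = 0.603218, fail to reject H0 at alpha = 0.05.


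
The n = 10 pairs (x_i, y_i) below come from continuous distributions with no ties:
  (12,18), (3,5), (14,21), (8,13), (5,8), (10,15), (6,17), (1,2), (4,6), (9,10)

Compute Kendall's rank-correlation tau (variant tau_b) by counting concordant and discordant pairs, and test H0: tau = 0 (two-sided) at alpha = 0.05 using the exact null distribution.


Step 1: Enumerate the 45 unordered pairs (i,j) with i<j and classify each by sign(x_j-x_i) * sign(y_j-y_i).
  (1,2):dx=-9,dy=-13->C; (1,3):dx=+2,dy=+3->C; (1,4):dx=-4,dy=-5->C; (1,5):dx=-7,dy=-10->C
  (1,6):dx=-2,dy=-3->C; (1,7):dx=-6,dy=-1->C; (1,8):dx=-11,dy=-16->C; (1,9):dx=-8,dy=-12->C
  (1,10):dx=-3,dy=-8->C; (2,3):dx=+11,dy=+16->C; (2,4):dx=+5,dy=+8->C; (2,5):dx=+2,dy=+3->C
  (2,6):dx=+7,dy=+10->C; (2,7):dx=+3,dy=+12->C; (2,8):dx=-2,dy=-3->C; (2,9):dx=+1,dy=+1->C
  (2,10):dx=+6,dy=+5->C; (3,4):dx=-6,dy=-8->C; (3,5):dx=-9,dy=-13->C; (3,6):dx=-4,dy=-6->C
  (3,7):dx=-8,dy=-4->C; (3,8):dx=-13,dy=-19->C; (3,9):dx=-10,dy=-15->C; (3,10):dx=-5,dy=-11->C
  (4,5):dx=-3,dy=-5->C; (4,6):dx=+2,dy=+2->C; (4,7):dx=-2,dy=+4->D; (4,8):dx=-7,dy=-11->C
  (4,9):dx=-4,dy=-7->C; (4,10):dx=+1,dy=-3->D; (5,6):dx=+5,dy=+7->C; (5,7):dx=+1,dy=+9->C
  (5,8):dx=-4,dy=-6->C; (5,9):dx=-1,dy=-2->C; (5,10):dx=+4,dy=+2->C; (6,7):dx=-4,dy=+2->D
  (6,8):dx=-9,dy=-13->C; (6,9):dx=-6,dy=-9->C; (6,10):dx=-1,dy=-5->C; (7,8):dx=-5,dy=-15->C
  (7,9):dx=-2,dy=-11->C; (7,10):dx=+3,dy=-7->D; (8,9):dx=+3,dy=+4->C; (8,10):dx=+8,dy=+8->C
  (9,10):dx=+5,dy=+4->C
Step 2: C = 41, D = 4, total pairs = 45.
Step 3: tau = (C - D)/(n(n-1)/2) = (41 - 4)/45 = 0.822222.
Step 4: Exact two-sided p-value (enumerate n! = 3628800 permutations of y under H0): p = 0.000358.
Step 5: alpha = 0.05. reject H0.

tau_b = 0.8222 (C=41, D=4), p = 0.000358, reject H0.


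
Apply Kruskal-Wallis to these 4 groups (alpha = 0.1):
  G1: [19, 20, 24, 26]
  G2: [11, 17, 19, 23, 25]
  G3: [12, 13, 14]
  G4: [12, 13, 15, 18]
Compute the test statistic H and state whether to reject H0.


Step 1: Combine all N = 16 observations and assign midranks.
sorted (value, group, rank): (11,G2,1), (12,G3,2.5), (12,G4,2.5), (13,G3,4.5), (13,G4,4.5), (14,G3,6), (15,G4,7), (17,G2,8), (18,G4,9), (19,G1,10.5), (19,G2,10.5), (20,G1,12), (23,G2,13), (24,G1,14), (25,G2,15), (26,G1,16)
Step 2: Sum ranks within each group.
R_1 = 52.5 (n_1 = 4)
R_2 = 47.5 (n_2 = 5)
R_3 = 13 (n_3 = 3)
R_4 = 23 (n_4 = 4)
Step 3: H = 12/(N(N+1)) * sum(R_i^2/n_i) - 3(N+1)
     = 12/(16*17) * (52.5^2/4 + 47.5^2/5 + 13^2/3 + 23^2/4) - 3*17
     = 0.044118 * 1328.9 - 51
     = 7.627757.
Step 4: Ties present; correction factor C = 1 - 18/(16^3 - 16) = 0.995588. Corrected H = 7.627757 / 0.995588 = 7.661558.
Step 5: Under H0, H ~ chi^2(3); p-value = 0.053549.
Step 6: alpha = 0.1. reject H0.

H = 7.6616, df = 3, p = 0.053549, reject H0.


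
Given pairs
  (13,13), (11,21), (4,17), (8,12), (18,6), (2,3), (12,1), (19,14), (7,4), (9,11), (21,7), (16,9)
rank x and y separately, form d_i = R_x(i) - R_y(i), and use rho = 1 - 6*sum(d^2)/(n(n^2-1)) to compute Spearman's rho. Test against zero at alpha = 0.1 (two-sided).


Step 1: Rank x and y separately (midranks; no ties here).
rank(x): 13->8, 11->6, 4->2, 8->4, 18->10, 2->1, 12->7, 19->11, 7->3, 9->5, 21->12, 16->9
rank(y): 13->9, 21->12, 17->11, 12->8, 6->4, 3->2, 1->1, 14->10, 4->3, 11->7, 7->5, 9->6
Step 2: d_i = R_x(i) - R_y(i); compute d_i^2.
  (8-9)^2=1, (6-12)^2=36, (2-11)^2=81, (4-8)^2=16, (10-4)^2=36, (1-2)^2=1, (7-1)^2=36, (11-10)^2=1, (3-3)^2=0, (5-7)^2=4, (12-5)^2=49, (9-6)^2=9
sum(d^2) = 270.
Step 3: rho = 1 - 6*270 / (12*(12^2 - 1)) = 1 - 1620/1716 = 0.055944.
Step 4: Under H0, t = rho * sqrt((n-2)/(1-rho^2)) = 0.1772 ~ t(10).
Step 5: Two-sided p-value from the t-distribution with 10 df = 0.862898.
Step 6: alpha = 0.1. fail to reject H0.

rho = 0.0559, p = 0.862898, fail to reject H0 at alpha = 0.1.


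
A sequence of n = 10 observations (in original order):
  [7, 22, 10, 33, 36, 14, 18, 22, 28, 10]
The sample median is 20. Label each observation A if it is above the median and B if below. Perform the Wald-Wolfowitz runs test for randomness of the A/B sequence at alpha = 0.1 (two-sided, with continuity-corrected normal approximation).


Step 1: Compute median = 20; label A = above, B = below.
Labels in order: BABAABBAAB  (n_A = 5, n_B = 5)
Step 2: Count runs R = 7.
Step 3: Under H0 (random ordering), E[R] = 2*n_A*n_B/(n_A+n_B) + 1 = 2*5*5/10 + 1 = 6.0000.
        Var[R] = 2*n_A*n_B*(2*n_A*n_B - n_A - n_B) / ((n_A+n_B)^2 * (n_A+n_B-1)) = 2000/900 = 2.2222.
        SD[R] = 1.4907.
Step 4: Continuity-corrected z = (R - 0.5 - E[R]) / SD[R] = (7 - 0.5 - 6.0000) / 1.4907 = 0.3354.
Step 5: Two-sided p-value via normal approximation = 2*(1 - Phi(|z|)) = 0.737316.
Step 6: alpha = 0.1. fail to reject H0.

R = 7, z = 0.3354, p = 0.737316, fail to reject H0.


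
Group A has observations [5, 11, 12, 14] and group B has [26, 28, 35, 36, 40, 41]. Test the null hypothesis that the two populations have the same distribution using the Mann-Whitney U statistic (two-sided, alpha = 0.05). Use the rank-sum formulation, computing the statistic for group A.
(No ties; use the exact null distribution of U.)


Step 1: Combine and sort all 10 observations; assign midranks.
sorted (value, group): (5,X), (11,X), (12,X), (14,X), (26,Y), (28,Y), (35,Y), (36,Y), (40,Y), (41,Y)
ranks: 5->1, 11->2, 12->3, 14->4, 26->5, 28->6, 35->7, 36->8, 40->9, 41->10
Step 2: Rank sum for X: R1 = 1 + 2 + 3 + 4 = 10.
Step 3: U_X = R1 - n1(n1+1)/2 = 10 - 4*5/2 = 10 - 10 = 0.
       U_Y = n1*n2 - U_X = 24 - 0 = 24.
Step 4: No ties, so the exact null distribution of U (based on enumerating the C(10,4) = 210 equally likely rank assignments) gives the two-sided p-value.
Step 5: p-value = 0.009524; compare to alpha = 0.05. reject H0.

U_X = 0, p = 0.009524, reject H0 at alpha = 0.05.


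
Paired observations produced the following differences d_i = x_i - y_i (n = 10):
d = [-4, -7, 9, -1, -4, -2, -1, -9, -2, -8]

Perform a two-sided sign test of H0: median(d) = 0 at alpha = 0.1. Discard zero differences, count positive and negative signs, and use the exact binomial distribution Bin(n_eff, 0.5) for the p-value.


Step 1: Discard zero differences. Original n = 10; n_eff = number of nonzero differences = 10.
Nonzero differences (with sign): -4, -7, +9, -1, -4, -2, -1, -9, -2, -8
Step 2: Count signs: positive = 1, negative = 9.
Step 3: Under H0: P(positive) = 0.5, so the number of positives S ~ Bin(10, 0.5).
Step 4: Two-sided exact p-value = sum of Bin(10,0.5) probabilities at or below the observed probability = 0.021484.
Step 5: alpha = 0.1. reject H0.

n_eff = 10, pos = 1, neg = 9, p = 0.021484, reject H0.


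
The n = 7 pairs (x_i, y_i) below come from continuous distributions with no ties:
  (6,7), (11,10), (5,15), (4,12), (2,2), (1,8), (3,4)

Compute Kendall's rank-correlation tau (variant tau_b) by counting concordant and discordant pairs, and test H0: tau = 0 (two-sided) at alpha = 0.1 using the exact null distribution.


Step 1: Enumerate the 21 unordered pairs (i,j) with i<j and classify each by sign(x_j-x_i) * sign(y_j-y_i).
  (1,2):dx=+5,dy=+3->C; (1,3):dx=-1,dy=+8->D; (1,4):dx=-2,dy=+5->D; (1,5):dx=-4,dy=-5->C
  (1,6):dx=-5,dy=+1->D; (1,7):dx=-3,dy=-3->C; (2,3):dx=-6,dy=+5->D; (2,4):dx=-7,dy=+2->D
  (2,5):dx=-9,dy=-8->C; (2,6):dx=-10,dy=-2->C; (2,7):dx=-8,dy=-6->C; (3,4):dx=-1,dy=-3->C
  (3,5):dx=-3,dy=-13->C; (3,6):dx=-4,dy=-7->C; (3,7):dx=-2,dy=-11->C; (4,5):dx=-2,dy=-10->C
  (4,6):dx=-3,dy=-4->C; (4,7):dx=-1,dy=-8->C; (5,6):dx=-1,dy=+6->D; (5,7):dx=+1,dy=+2->C
  (6,7):dx=+2,dy=-4->D
Step 2: C = 14, D = 7, total pairs = 21.
Step 3: tau = (C - D)/(n(n-1)/2) = (14 - 7)/21 = 0.333333.
Step 4: Exact two-sided p-value (enumerate n! = 5040 permutations of y under H0): p = 0.381349.
Step 5: alpha = 0.1. fail to reject H0.

tau_b = 0.3333 (C=14, D=7), p = 0.381349, fail to reject H0.


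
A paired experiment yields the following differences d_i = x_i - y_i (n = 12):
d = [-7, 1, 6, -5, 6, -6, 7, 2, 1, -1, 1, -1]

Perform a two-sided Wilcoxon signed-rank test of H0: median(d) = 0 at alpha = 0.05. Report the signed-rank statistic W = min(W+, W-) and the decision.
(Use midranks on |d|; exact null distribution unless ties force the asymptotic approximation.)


Step 1: Drop any zero differences (none here) and take |d_i|.
|d| = [7, 1, 6, 5, 6, 6, 7, 2, 1, 1, 1, 1]
Step 2: Midrank |d_i| (ties get averaged ranks).
ranks: |7|->11.5, |1|->3, |6|->9, |5|->7, |6|->9, |6|->9, |7|->11.5, |2|->6, |1|->3, |1|->3, |1|->3, |1|->3
Step 3: Attach original signs; sum ranks with positive sign and with negative sign.
W+ = 3 + 9 + 9 + 11.5 + 6 + 3 + 3 = 44.5
W- = 11.5 + 7 + 9 + 3 + 3 = 33.5
(Check: W+ + W- = 78 should equal n(n+1)/2 = 78.)
Step 4: Test statistic W = min(W+, W-) = 33.5.
Step 5: Ties in |d|, so use the tie-corrected normal approximation.
        E[W] = n(n+1)/4 = 12*13/4 = 39.
        Tie groups: |d|=1 (t=5), |d|=6 (t=3), |d|=7 (t=2); sum(t^3 - t) = 150.
        Var[W] = n(n+1)(2n+1)/24 - sum(t^3-t)/48 = 3900/24 - 150/48 = 159.375.
        z = (W - E[W]) / sqrt(Var[W]) = (33.5 - 39) / 12.6244 = -0.4357.
        Two-sided p = 2*Phi(z) = 0.663080.
Step 6: alpha = 0.05. fail to reject H0.

W+ = 44.5, W- = 33.5, W = min = 33.5, p = 0.663080, fail to reject H0.


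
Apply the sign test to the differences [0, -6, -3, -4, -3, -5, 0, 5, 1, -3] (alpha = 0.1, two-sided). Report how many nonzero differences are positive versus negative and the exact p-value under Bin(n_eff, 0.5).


Step 1: Discard zero differences. Original n = 10; n_eff = number of nonzero differences = 8.
Nonzero differences (with sign): -6, -3, -4, -3, -5, +5, +1, -3
Step 2: Count signs: positive = 2, negative = 6.
Step 3: Under H0: P(positive) = 0.5, so the number of positives S ~ Bin(8, 0.5).
Step 4: Two-sided exact p-value = sum of Bin(8,0.5) probabilities at or below the observed probability = 0.289062.
Step 5: alpha = 0.1. fail to reject H0.

n_eff = 8, pos = 2, neg = 6, p = 0.289062, fail to reject H0.


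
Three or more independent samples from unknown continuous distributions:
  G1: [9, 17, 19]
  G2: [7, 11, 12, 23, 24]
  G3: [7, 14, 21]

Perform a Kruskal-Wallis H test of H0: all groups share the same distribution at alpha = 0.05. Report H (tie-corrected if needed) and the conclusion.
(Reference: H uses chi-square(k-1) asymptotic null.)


Step 1: Combine all N = 11 observations and assign midranks.
sorted (value, group, rank): (7,G2,1.5), (7,G3,1.5), (9,G1,3), (11,G2,4), (12,G2,5), (14,G3,6), (17,G1,7), (19,G1,8), (21,G3,9), (23,G2,10), (24,G2,11)
Step 2: Sum ranks within each group.
R_1 = 18 (n_1 = 3)
R_2 = 31.5 (n_2 = 5)
R_3 = 16.5 (n_3 = 3)
Step 3: H = 12/(N(N+1)) * sum(R_i^2/n_i) - 3(N+1)
     = 12/(11*12) * (18^2/3 + 31.5^2/5 + 16.5^2/3) - 3*12
     = 0.090909 * 397.2 - 36
     = 0.109091.
Step 4: Ties present; correction factor C = 1 - 6/(11^3 - 11) = 0.995455. Corrected H = 0.109091 / 0.995455 = 0.109589.
Step 5: Under H0, H ~ chi^2(2); p-value = 0.946680.
Step 6: alpha = 0.05. fail to reject H0.

H = 0.1096, df = 2, p = 0.946680, fail to reject H0.


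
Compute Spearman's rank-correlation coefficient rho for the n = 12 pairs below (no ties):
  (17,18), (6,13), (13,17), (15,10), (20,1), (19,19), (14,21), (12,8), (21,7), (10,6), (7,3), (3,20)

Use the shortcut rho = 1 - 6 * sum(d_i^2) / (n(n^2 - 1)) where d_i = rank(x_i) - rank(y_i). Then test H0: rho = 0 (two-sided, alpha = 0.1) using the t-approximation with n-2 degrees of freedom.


Step 1: Rank x and y separately (midranks; no ties here).
rank(x): 17->9, 6->2, 13->6, 15->8, 20->11, 19->10, 14->7, 12->5, 21->12, 10->4, 7->3, 3->1
rank(y): 18->9, 13->7, 17->8, 10->6, 1->1, 19->10, 21->12, 8->5, 7->4, 6->3, 3->2, 20->11
Step 2: d_i = R_x(i) - R_y(i); compute d_i^2.
  (9-9)^2=0, (2-7)^2=25, (6-8)^2=4, (8-6)^2=4, (11-1)^2=100, (10-10)^2=0, (7-12)^2=25, (5-5)^2=0, (12-4)^2=64, (4-3)^2=1, (3-2)^2=1, (1-11)^2=100
sum(d^2) = 324.
Step 3: rho = 1 - 6*324 / (12*(12^2 - 1)) = 1 - 1944/1716 = -0.132867.
Step 4: Under H0, t = rho * sqrt((n-2)/(1-rho^2)) = -0.4239 ~ t(10).
Step 5: Two-sided p-value from the t-distribution with 10 df = 0.680598.
Step 6: alpha = 0.1. fail to reject H0.

rho = -0.1329, p = 0.680598, fail to reject H0 at alpha = 0.1.


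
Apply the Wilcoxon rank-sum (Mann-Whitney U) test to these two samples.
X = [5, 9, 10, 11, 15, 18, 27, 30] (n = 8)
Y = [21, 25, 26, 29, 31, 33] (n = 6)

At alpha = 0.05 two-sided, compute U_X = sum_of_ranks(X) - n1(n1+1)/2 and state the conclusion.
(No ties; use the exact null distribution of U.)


Step 1: Combine and sort all 14 observations; assign midranks.
sorted (value, group): (5,X), (9,X), (10,X), (11,X), (15,X), (18,X), (21,Y), (25,Y), (26,Y), (27,X), (29,Y), (30,X), (31,Y), (33,Y)
ranks: 5->1, 9->2, 10->3, 11->4, 15->5, 18->6, 21->7, 25->8, 26->9, 27->10, 29->11, 30->12, 31->13, 33->14
Step 2: Rank sum for X: R1 = 1 + 2 + 3 + 4 + 5 + 6 + 10 + 12 = 43.
Step 3: U_X = R1 - n1(n1+1)/2 = 43 - 8*9/2 = 43 - 36 = 7.
       U_Y = n1*n2 - U_X = 48 - 7 = 41.
Step 4: No ties, so the exact null distribution of U (based on enumerating the C(14,8) = 3003 equally likely rank assignments) gives the two-sided p-value.
Step 5: p-value = 0.029304; compare to alpha = 0.05. reject H0.

U_X = 7, p = 0.029304, reject H0 at alpha = 0.05.


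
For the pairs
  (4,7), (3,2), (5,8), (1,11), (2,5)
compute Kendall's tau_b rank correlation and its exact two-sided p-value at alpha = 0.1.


Step 1: Enumerate the 10 unordered pairs (i,j) with i<j and classify each by sign(x_j-x_i) * sign(y_j-y_i).
  (1,2):dx=-1,dy=-5->C; (1,3):dx=+1,dy=+1->C; (1,4):dx=-3,dy=+4->D; (1,5):dx=-2,dy=-2->C
  (2,3):dx=+2,dy=+6->C; (2,4):dx=-2,dy=+9->D; (2,5):dx=-1,dy=+3->D; (3,4):dx=-4,dy=+3->D
  (3,5):dx=-3,dy=-3->C; (4,5):dx=+1,dy=-6->D
Step 2: C = 5, D = 5, total pairs = 10.
Step 3: tau = (C - D)/(n(n-1)/2) = (5 - 5)/10 = 0.000000.
Step 4: Exact two-sided p-value (enumerate n! = 120 permutations of y under H0): p = 1.000000.
Step 5: alpha = 0.1. fail to reject H0.

tau_b = 0.0000 (C=5, D=5), p = 1.000000, fail to reject H0.


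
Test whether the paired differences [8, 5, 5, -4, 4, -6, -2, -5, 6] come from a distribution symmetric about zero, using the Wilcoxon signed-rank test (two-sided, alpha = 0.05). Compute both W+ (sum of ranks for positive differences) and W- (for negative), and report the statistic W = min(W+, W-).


Step 1: Drop any zero differences (none here) and take |d_i|.
|d| = [8, 5, 5, 4, 4, 6, 2, 5, 6]
Step 2: Midrank |d_i| (ties get averaged ranks).
ranks: |8|->9, |5|->5, |5|->5, |4|->2.5, |4|->2.5, |6|->7.5, |2|->1, |5|->5, |6|->7.5
Step 3: Attach original signs; sum ranks with positive sign and with negative sign.
W+ = 9 + 5 + 5 + 2.5 + 7.5 = 29
W- = 2.5 + 7.5 + 1 + 5 = 16
(Check: W+ + W- = 45 should equal n(n+1)/2 = 45.)
Step 4: Test statistic W = min(W+, W-) = 16.
Step 5: Ties in |d|, so use the tie-corrected normal approximation.
        E[W] = n(n+1)/4 = 9*10/4 = 22.5.
        Tie groups: |d|=4 (t=2), |d|=5 (t=3), |d|=6 (t=2); sum(t^3 - t) = 36.
        Var[W] = n(n+1)(2n+1)/24 - sum(t^3-t)/48 = 1710/24 - 36/48 = 70.5.
        z = (W - E[W]) / sqrt(Var[W]) = (16 - 22.5) / 8.3964 = -0.7741.
        Two-sided p = 2*Phi(z) = 0.438849.
Step 6: alpha = 0.05. fail to reject H0.

W+ = 29, W- = 16, W = min = 16, p = 0.438849, fail to reject H0.


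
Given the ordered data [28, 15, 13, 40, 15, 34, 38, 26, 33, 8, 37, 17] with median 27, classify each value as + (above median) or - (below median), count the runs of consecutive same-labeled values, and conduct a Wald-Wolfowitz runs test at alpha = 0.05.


Step 1: Compute median = 27; label A = above, B = below.
Labels in order: ABBABAABABAB  (n_A = 6, n_B = 6)
Step 2: Count runs R = 10.
Step 3: Under H0 (random ordering), E[R] = 2*n_A*n_B/(n_A+n_B) + 1 = 2*6*6/12 + 1 = 7.0000.
        Var[R] = 2*n_A*n_B*(2*n_A*n_B - n_A - n_B) / ((n_A+n_B)^2 * (n_A+n_B-1)) = 4320/1584 = 2.7273.
        SD[R] = 1.6514.
Step 4: Continuity-corrected z = (R - 0.5 - E[R]) / SD[R] = (10 - 0.5 - 7.0000) / 1.6514 = 1.5138.
Step 5: Two-sided p-value via normal approximation = 2*(1 - Phi(|z|)) = 0.130070.
Step 6: alpha = 0.05. fail to reject H0.

R = 10, z = 1.5138, p = 0.130070, fail to reject H0.


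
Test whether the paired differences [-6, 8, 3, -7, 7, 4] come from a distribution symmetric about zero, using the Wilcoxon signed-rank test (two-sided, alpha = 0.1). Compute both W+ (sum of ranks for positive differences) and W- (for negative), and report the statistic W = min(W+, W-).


Step 1: Drop any zero differences (none here) and take |d_i|.
|d| = [6, 8, 3, 7, 7, 4]
Step 2: Midrank |d_i| (ties get averaged ranks).
ranks: |6|->3, |8|->6, |3|->1, |7|->4.5, |7|->4.5, |4|->2
Step 3: Attach original signs; sum ranks with positive sign and with negative sign.
W+ = 6 + 1 + 4.5 + 2 = 13.5
W- = 3 + 4.5 = 7.5
(Check: W+ + W- = 21 should equal n(n+1)/2 = 21.)
Step 4: Test statistic W = min(W+, W-) = 7.5.
Step 5: Ties in |d|, so use the tie-corrected normal approximation.
        E[W] = n(n+1)/4 = 6*7/4 = 10.5.
        Tie groups: |d|=7 (t=2); sum(t^3 - t) = 6.
        Var[W] = n(n+1)(2n+1)/24 - sum(t^3-t)/48 = 546/24 - 6/48 = 22.625.
        z = (W - E[W]) / sqrt(Var[W]) = (7.5 - 10.5) / 4.7566 = -0.6307.
        Two-sided p = 2*Phi(z) = 0.528233.
Step 6: alpha = 0.1. fail to reject H0.

W+ = 13.5, W- = 7.5, W = min = 7.5, p = 0.528233, fail to reject H0.


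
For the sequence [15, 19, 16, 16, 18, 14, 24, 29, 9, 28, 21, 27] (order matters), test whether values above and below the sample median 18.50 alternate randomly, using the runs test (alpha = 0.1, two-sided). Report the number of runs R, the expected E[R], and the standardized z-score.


Step 1: Compute median = 18.50; label A = above, B = below.
Labels in order: BABBBBAABAAA  (n_A = 6, n_B = 6)
Step 2: Count runs R = 6.
Step 3: Under H0 (random ordering), E[R] = 2*n_A*n_B/(n_A+n_B) + 1 = 2*6*6/12 + 1 = 7.0000.
        Var[R] = 2*n_A*n_B*(2*n_A*n_B - n_A - n_B) / ((n_A+n_B)^2 * (n_A+n_B-1)) = 4320/1584 = 2.7273.
        SD[R] = 1.6514.
Step 4: Continuity-corrected z = (R + 0.5 - E[R]) / SD[R] = (6 + 0.5 - 7.0000) / 1.6514 = -0.3028.
Step 5: Two-sided p-value via normal approximation = 2*(1 - Phi(|z|)) = 0.762069.
Step 6: alpha = 0.1. fail to reject H0.

R = 6, z = -0.3028, p = 0.762069, fail to reject H0.


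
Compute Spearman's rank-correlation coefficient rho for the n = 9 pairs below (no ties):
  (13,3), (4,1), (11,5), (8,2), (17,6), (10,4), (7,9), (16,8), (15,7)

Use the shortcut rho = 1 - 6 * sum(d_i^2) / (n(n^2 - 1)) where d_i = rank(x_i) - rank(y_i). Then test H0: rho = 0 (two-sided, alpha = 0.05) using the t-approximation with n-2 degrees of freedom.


Step 1: Rank x and y separately (midranks; no ties here).
rank(x): 13->6, 4->1, 11->5, 8->3, 17->9, 10->4, 7->2, 16->8, 15->7
rank(y): 3->3, 1->1, 5->5, 2->2, 6->6, 4->4, 9->9, 8->8, 7->7
Step 2: d_i = R_x(i) - R_y(i); compute d_i^2.
  (6-3)^2=9, (1-1)^2=0, (5-5)^2=0, (3-2)^2=1, (9-6)^2=9, (4-4)^2=0, (2-9)^2=49, (8-8)^2=0, (7-7)^2=0
sum(d^2) = 68.
Step 3: rho = 1 - 6*68 / (9*(9^2 - 1)) = 1 - 408/720 = 0.433333.
Step 4: Under H0, t = rho * sqrt((n-2)/(1-rho^2)) = 1.2721 ~ t(7).
Step 5: Two-sided p-value from the t-distribution with 7 df = 0.243952.
Step 6: alpha = 0.05. fail to reject H0.

rho = 0.4333, p = 0.243952, fail to reject H0 at alpha = 0.05.


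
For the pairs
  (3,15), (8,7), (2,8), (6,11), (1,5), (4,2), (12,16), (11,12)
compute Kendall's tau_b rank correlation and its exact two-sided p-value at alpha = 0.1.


Step 1: Enumerate the 28 unordered pairs (i,j) with i<j and classify each by sign(x_j-x_i) * sign(y_j-y_i).
  (1,2):dx=+5,dy=-8->D; (1,3):dx=-1,dy=-7->C; (1,4):dx=+3,dy=-4->D; (1,5):dx=-2,dy=-10->C
  (1,6):dx=+1,dy=-13->D; (1,7):dx=+9,dy=+1->C; (1,8):dx=+8,dy=-3->D; (2,3):dx=-6,dy=+1->D
  (2,4):dx=-2,dy=+4->D; (2,5):dx=-7,dy=-2->C; (2,6):dx=-4,dy=-5->C; (2,7):dx=+4,dy=+9->C
  (2,8):dx=+3,dy=+5->C; (3,4):dx=+4,dy=+3->C; (3,5):dx=-1,dy=-3->C; (3,6):dx=+2,dy=-6->D
  (3,7):dx=+10,dy=+8->C; (3,8):dx=+9,dy=+4->C; (4,5):dx=-5,dy=-6->C; (4,6):dx=-2,dy=-9->C
  (4,7):dx=+6,dy=+5->C; (4,8):dx=+5,dy=+1->C; (5,6):dx=+3,dy=-3->D; (5,7):dx=+11,dy=+11->C
  (5,8):dx=+10,dy=+7->C; (6,7):dx=+8,dy=+14->C; (6,8):dx=+7,dy=+10->C; (7,8):dx=-1,dy=-4->C
Step 2: C = 20, D = 8, total pairs = 28.
Step 3: tau = (C - D)/(n(n-1)/2) = (20 - 8)/28 = 0.428571.
Step 4: Exact two-sided p-value (enumerate n! = 40320 permutations of y under H0): p = 0.178869.
Step 5: alpha = 0.1. fail to reject H0.

tau_b = 0.4286 (C=20, D=8), p = 0.178869, fail to reject H0.


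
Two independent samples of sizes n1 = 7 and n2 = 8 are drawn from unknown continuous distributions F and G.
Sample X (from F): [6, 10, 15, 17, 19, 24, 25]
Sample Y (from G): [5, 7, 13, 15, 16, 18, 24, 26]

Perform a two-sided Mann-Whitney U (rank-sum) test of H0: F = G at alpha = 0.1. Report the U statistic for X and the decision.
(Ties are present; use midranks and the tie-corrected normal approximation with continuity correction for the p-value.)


Step 1: Combine and sort all 15 observations; assign midranks.
sorted (value, group): (5,Y), (6,X), (7,Y), (10,X), (13,Y), (15,X), (15,Y), (16,Y), (17,X), (18,Y), (19,X), (24,X), (24,Y), (25,X), (26,Y)
ranks: 5->1, 6->2, 7->3, 10->4, 13->5, 15->6.5, 15->6.5, 16->8, 17->9, 18->10, 19->11, 24->12.5, 24->12.5, 25->14, 26->15
Step 2: Rank sum for X: R1 = 2 + 4 + 6.5 + 9 + 11 + 12.5 + 14 = 59.
Step 3: U_X = R1 - n1(n1+1)/2 = 59 - 7*8/2 = 59 - 28 = 31.
       U_Y = n1*n2 - U_X = 56 - 31 = 25.
Step 4: Ties are present, so use the tie-corrected normal approximation (with continuity correction) for the p-value.
Step 5: p-value = 0.771941; compare to alpha = 0.1. fail to reject H0.

U_X = 31, p = 0.771941, fail to reject H0 at alpha = 0.1.


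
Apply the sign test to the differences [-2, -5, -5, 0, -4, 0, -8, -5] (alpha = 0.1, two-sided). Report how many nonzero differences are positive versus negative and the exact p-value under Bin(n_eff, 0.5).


Step 1: Discard zero differences. Original n = 8; n_eff = number of nonzero differences = 6.
Nonzero differences (with sign): -2, -5, -5, -4, -8, -5
Step 2: Count signs: positive = 0, negative = 6.
Step 3: Under H0: P(positive) = 0.5, so the number of positives S ~ Bin(6, 0.5).
Step 4: Two-sided exact p-value = sum of Bin(6,0.5) probabilities at or below the observed probability = 0.031250.
Step 5: alpha = 0.1. reject H0.

n_eff = 6, pos = 0, neg = 6, p = 0.031250, reject H0.


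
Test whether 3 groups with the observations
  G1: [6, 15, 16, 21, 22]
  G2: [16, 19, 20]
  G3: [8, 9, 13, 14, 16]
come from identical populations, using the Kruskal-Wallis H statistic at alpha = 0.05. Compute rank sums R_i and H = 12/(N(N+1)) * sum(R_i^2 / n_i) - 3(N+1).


Step 1: Combine all N = 13 observations and assign midranks.
sorted (value, group, rank): (6,G1,1), (8,G3,2), (9,G3,3), (13,G3,4), (14,G3,5), (15,G1,6), (16,G1,8), (16,G2,8), (16,G3,8), (19,G2,10), (20,G2,11), (21,G1,12), (22,G1,13)
Step 2: Sum ranks within each group.
R_1 = 40 (n_1 = 5)
R_2 = 29 (n_2 = 3)
R_3 = 22 (n_3 = 5)
Step 3: H = 12/(N(N+1)) * sum(R_i^2/n_i) - 3(N+1)
     = 12/(13*14) * (40^2/5 + 29^2/3 + 22^2/5) - 3*14
     = 0.065934 * 697.133 - 42
     = 3.964835.
Step 4: Ties present; correction factor C = 1 - 24/(13^3 - 13) = 0.989011. Corrected H = 3.964835 / 0.989011 = 4.008889.
Step 5: Under H0, H ~ chi^2(2); p-value = 0.134735.
Step 6: alpha = 0.05. fail to reject H0.

H = 4.0089, df = 2, p = 0.134735, fail to reject H0.


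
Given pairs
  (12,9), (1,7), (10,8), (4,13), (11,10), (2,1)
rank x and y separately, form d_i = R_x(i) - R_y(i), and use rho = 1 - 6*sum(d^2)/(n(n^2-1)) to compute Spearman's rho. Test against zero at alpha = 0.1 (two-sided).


Step 1: Rank x and y separately (midranks; no ties here).
rank(x): 12->6, 1->1, 10->4, 4->3, 11->5, 2->2
rank(y): 9->4, 7->2, 8->3, 13->6, 10->5, 1->1
Step 2: d_i = R_x(i) - R_y(i); compute d_i^2.
  (6-4)^2=4, (1-2)^2=1, (4-3)^2=1, (3-6)^2=9, (5-5)^2=0, (2-1)^2=1
sum(d^2) = 16.
Step 3: rho = 1 - 6*16 / (6*(6^2 - 1)) = 1 - 96/210 = 0.542857.
Step 4: Under H0, t = rho * sqrt((n-2)/(1-rho^2)) = 1.2928 ~ t(4).
Step 5: Two-sided p-value from the t-distribution with 4 df = 0.265703.
Step 6: alpha = 0.1. fail to reject H0.

rho = 0.5429, p = 0.265703, fail to reject H0 at alpha = 0.1.


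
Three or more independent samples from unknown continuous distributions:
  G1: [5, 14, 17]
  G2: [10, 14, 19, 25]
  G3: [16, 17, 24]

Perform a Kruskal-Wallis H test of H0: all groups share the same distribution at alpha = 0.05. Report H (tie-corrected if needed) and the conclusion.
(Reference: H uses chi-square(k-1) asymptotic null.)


Step 1: Combine all N = 10 observations and assign midranks.
sorted (value, group, rank): (5,G1,1), (10,G2,2), (14,G1,3.5), (14,G2,3.5), (16,G3,5), (17,G1,6.5), (17,G3,6.5), (19,G2,8), (24,G3,9), (25,G2,10)
Step 2: Sum ranks within each group.
R_1 = 11 (n_1 = 3)
R_2 = 23.5 (n_2 = 4)
R_3 = 20.5 (n_3 = 3)
Step 3: H = 12/(N(N+1)) * sum(R_i^2/n_i) - 3(N+1)
     = 12/(10*11) * (11^2/3 + 23.5^2/4 + 20.5^2/3) - 3*11
     = 0.109091 * 318.479 - 33
     = 1.743182.
Step 4: Ties present; correction factor C = 1 - 12/(10^3 - 10) = 0.987879. Corrected H = 1.743182 / 0.987879 = 1.764571.
Step 5: Under H0, H ~ chi^2(2); p-value = 0.413836.
Step 6: alpha = 0.05. fail to reject H0.

H = 1.7646, df = 2, p = 0.413836, fail to reject H0.


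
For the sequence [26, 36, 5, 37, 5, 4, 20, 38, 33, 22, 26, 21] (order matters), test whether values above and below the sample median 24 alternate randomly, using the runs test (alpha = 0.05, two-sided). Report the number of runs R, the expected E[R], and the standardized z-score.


Step 1: Compute median = 24; label A = above, B = below.
Labels in order: AABABBBAABAB  (n_A = 6, n_B = 6)
Step 2: Count runs R = 8.
Step 3: Under H0 (random ordering), E[R] = 2*n_A*n_B/(n_A+n_B) + 1 = 2*6*6/12 + 1 = 7.0000.
        Var[R] = 2*n_A*n_B*(2*n_A*n_B - n_A - n_B) / ((n_A+n_B)^2 * (n_A+n_B-1)) = 4320/1584 = 2.7273.
        SD[R] = 1.6514.
Step 4: Continuity-corrected z = (R - 0.5 - E[R]) / SD[R] = (8 - 0.5 - 7.0000) / 1.6514 = 0.3028.
Step 5: Two-sided p-value via normal approximation = 2*(1 - Phi(|z|)) = 0.762069.
Step 6: alpha = 0.05. fail to reject H0.

R = 8, z = 0.3028, p = 0.762069, fail to reject H0.


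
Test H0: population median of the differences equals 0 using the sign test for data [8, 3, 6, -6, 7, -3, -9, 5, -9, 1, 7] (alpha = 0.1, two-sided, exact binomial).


Step 1: Discard zero differences. Original n = 11; n_eff = number of nonzero differences = 11.
Nonzero differences (with sign): +8, +3, +6, -6, +7, -3, -9, +5, -9, +1, +7
Step 2: Count signs: positive = 7, negative = 4.
Step 3: Under H0: P(positive) = 0.5, so the number of positives S ~ Bin(11, 0.5).
Step 4: Two-sided exact p-value = sum of Bin(11,0.5) probabilities at or below the observed probability = 0.548828.
Step 5: alpha = 0.1. fail to reject H0.

n_eff = 11, pos = 7, neg = 4, p = 0.548828, fail to reject H0.


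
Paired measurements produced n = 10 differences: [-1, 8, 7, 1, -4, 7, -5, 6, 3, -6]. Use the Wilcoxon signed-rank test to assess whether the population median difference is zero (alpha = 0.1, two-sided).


Step 1: Drop any zero differences (none here) and take |d_i|.
|d| = [1, 8, 7, 1, 4, 7, 5, 6, 3, 6]
Step 2: Midrank |d_i| (ties get averaged ranks).
ranks: |1|->1.5, |8|->10, |7|->8.5, |1|->1.5, |4|->4, |7|->8.5, |5|->5, |6|->6.5, |3|->3, |6|->6.5
Step 3: Attach original signs; sum ranks with positive sign and with negative sign.
W+ = 10 + 8.5 + 1.5 + 8.5 + 6.5 + 3 = 38
W- = 1.5 + 4 + 5 + 6.5 = 17
(Check: W+ + W- = 55 should equal n(n+1)/2 = 55.)
Step 4: Test statistic W = min(W+, W-) = 17.
Step 5: Ties in |d|, so use the tie-corrected normal approximation.
        E[W] = n(n+1)/4 = 10*11/4 = 27.5.
        Tie groups: |d|=1 (t=2), |d|=6 (t=2), |d|=7 (t=2); sum(t^3 - t) = 18.
        Var[W] = n(n+1)(2n+1)/24 - sum(t^3-t)/48 = 2310/24 - 18/48 = 95.875.
        z = (W - E[W]) / sqrt(Var[W]) = (17 - 27.5) / 9.7916 = -1.0724.
        Two-sided p = 2*Phi(z) = 0.283563.
Step 6: alpha = 0.1. fail to reject H0.

W+ = 38, W- = 17, W = min = 17, p = 0.283563, fail to reject H0.


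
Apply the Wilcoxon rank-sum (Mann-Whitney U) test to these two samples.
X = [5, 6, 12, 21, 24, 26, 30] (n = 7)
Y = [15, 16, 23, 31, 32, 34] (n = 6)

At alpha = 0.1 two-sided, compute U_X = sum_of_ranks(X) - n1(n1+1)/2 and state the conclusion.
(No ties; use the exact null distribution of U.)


Step 1: Combine and sort all 13 observations; assign midranks.
sorted (value, group): (5,X), (6,X), (12,X), (15,Y), (16,Y), (21,X), (23,Y), (24,X), (26,X), (30,X), (31,Y), (32,Y), (34,Y)
ranks: 5->1, 6->2, 12->3, 15->4, 16->5, 21->6, 23->7, 24->8, 26->9, 30->10, 31->11, 32->12, 34->13
Step 2: Rank sum for X: R1 = 1 + 2 + 3 + 6 + 8 + 9 + 10 = 39.
Step 3: U_X = R1 - n1(n1+1)/2 = 39 - 7*8/2 = 39 - 28 = 11.
       U_Y = n1*n2 - U_X = 42 - 11 = 31.
Step 4: No ties, so the exact null distribution of U (based on enumerating the C(13,7) = 1716 equally likely rank assignments) gives the two-sided p-value.
Step 5: p-value = 0.180653; compare to alpha = 0.1. fail to reject H0.

U_X = 11, p = 0.180653, fail to reject H0 at alpha = 0.1.


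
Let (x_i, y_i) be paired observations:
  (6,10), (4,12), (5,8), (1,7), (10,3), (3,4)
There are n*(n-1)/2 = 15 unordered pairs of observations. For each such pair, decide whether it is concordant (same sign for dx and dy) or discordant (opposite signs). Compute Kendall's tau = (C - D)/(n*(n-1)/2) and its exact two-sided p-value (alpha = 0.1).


Step 1: Enumerate the 15 unordered pairs (i,j) with i<j and classify each by sign(x_j-x_i) * sign(y_j-y_i).
  (1,2):dx=-2,dy=+2->D; (1,3):dx=-1,dy=-2->C; (1,4):dx=-5,dy=-3->C; (1,5):dx=+4,dy=-7->D
  (1,6):dx=-3,dy=-6->C; (2,3):dx=+1,dy=-4->D; (2,4):dx=-3,dy=-5->C; (2,5):dx=+6,dy=-9->D
  (2,6):dx=-1,dy=-8->C; (3,4):dx=-4,dy=-1->C; (3,5):dx=+5,dy=-5->D; (3,6):dx=-2,dy=-4->C
  (4,5):dx=+9,dy=-4->D; (4,6):dx=+2,dy=-3->D; (5,6):dx=-7,dy=+1->D
Step 2: C = 7, D = 8, total pairs = 15.
Step 3: tau = (C - D)/(n(n-1)/2) = (7 - 8)/15 = -0.066667.
Step 4: Exact two-sided p-value (enumerate n! = 720 permutations of y under H0): p = 1.000000.
Step 5: alpha = 0.1. fail to reject H0.

tau_b = -0.0667 (C=7, D=8), p = 1.000000, fail to reject H0.
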